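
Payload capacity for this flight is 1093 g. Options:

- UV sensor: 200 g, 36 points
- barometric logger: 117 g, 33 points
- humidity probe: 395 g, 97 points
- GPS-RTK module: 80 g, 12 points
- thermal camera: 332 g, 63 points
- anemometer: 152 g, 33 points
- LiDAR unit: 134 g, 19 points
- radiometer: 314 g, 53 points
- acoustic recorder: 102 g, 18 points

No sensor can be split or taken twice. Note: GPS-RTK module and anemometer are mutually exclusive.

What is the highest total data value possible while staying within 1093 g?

Density check — barometric logger 0.28, humidity probe 0.25, anemometer 0.22 are the best per g.
Best packing: barometric logger + humidity probe + anemometer + radiometer + acoustic recorder — 1080 g, 234 total.
The closest alternative, barometric logger + humidity probe + thermal camera + LiDAR unit + acoustic recorder, reaches only 230.

234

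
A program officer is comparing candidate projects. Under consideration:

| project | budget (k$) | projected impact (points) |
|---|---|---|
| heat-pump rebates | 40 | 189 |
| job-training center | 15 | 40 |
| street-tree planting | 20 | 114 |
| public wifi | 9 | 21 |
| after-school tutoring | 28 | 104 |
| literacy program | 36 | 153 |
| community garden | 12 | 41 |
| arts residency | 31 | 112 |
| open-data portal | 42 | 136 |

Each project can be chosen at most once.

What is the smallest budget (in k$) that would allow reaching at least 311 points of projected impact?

69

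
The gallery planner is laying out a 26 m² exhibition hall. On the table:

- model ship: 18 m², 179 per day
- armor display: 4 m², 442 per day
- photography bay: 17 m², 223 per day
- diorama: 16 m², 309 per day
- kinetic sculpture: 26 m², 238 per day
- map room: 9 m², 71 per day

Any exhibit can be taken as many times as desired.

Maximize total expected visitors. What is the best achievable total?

2652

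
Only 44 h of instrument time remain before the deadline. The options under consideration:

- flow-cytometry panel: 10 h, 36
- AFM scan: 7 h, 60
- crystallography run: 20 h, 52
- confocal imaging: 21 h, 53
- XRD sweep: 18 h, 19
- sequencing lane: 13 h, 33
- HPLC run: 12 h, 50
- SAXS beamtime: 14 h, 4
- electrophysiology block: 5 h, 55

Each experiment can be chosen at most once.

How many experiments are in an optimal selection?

4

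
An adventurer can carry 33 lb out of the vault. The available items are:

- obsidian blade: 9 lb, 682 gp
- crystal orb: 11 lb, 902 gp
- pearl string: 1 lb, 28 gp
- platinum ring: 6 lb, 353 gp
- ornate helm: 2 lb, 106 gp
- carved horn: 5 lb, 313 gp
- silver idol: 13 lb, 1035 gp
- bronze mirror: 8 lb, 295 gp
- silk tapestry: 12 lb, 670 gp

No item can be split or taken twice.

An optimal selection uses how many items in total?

3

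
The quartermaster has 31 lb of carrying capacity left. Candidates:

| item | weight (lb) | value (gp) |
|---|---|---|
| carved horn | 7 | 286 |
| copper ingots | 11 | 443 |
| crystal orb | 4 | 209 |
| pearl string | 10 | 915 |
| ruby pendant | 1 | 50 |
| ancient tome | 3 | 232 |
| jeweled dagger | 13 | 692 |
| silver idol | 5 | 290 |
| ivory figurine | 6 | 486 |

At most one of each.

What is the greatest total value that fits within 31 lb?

2209

A density-first pass picks crystal orb + pearl string + ruby pendant + ancient tome + silver idol + ivory figurine — 2182 at 29 lb.
Dropping crystal orb and ruby pendant frees 5 lb; slotting in carved horn (7 lb) lifts the total to 2209 at 31 lb.
Next best is crystal orb + pearl string + ruby pendant + ancient tome + silver idol + ivory figurine at 2182 (29 lb) — short by 27.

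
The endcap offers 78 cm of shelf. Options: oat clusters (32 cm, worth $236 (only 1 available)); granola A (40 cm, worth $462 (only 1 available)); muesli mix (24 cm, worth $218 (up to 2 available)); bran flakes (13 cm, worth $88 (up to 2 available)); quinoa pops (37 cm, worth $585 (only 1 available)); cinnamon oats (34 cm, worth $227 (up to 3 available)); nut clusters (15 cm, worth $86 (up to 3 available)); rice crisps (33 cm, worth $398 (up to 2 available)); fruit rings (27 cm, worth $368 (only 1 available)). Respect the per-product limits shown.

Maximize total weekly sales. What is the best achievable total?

A density-first pass picks bran flakes + quinoa pops + fruit rings — 1041 at 77 cm.
The 40 cm tied up in bran flakes and fruit rings is better spent on granola A — total rises to 1047 (77 cm).

1047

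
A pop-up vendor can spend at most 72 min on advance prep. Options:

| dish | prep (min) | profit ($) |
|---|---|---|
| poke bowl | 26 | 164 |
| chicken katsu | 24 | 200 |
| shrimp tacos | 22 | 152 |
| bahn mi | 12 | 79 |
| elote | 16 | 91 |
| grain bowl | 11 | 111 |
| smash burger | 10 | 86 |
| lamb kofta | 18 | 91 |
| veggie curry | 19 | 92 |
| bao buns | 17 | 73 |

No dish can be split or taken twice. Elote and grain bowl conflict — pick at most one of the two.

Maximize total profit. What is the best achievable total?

561

The ratio heuristic lands on chicken katsu + shrimp tacos + grain bowl + smash burger (549) but leaves 5 min idle.
The 22 min tied up in shrimp tacos is better spent on poke bowl — total rises to 561 (71 min).
Nothing else feasible within 72 min beats 561.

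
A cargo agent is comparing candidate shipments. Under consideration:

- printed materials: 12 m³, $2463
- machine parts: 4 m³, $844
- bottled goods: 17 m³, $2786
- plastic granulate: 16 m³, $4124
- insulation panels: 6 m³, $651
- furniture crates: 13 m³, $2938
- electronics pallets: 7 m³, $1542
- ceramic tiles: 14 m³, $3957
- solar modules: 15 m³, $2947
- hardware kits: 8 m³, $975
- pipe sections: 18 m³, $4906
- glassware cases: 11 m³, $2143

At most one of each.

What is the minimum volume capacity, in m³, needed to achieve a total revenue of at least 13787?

52

Look for the lowest-volume combination reaching 13787.
Taking machine parts + plastic granulate + ceramic tiles + pipe sections gives 13831 (≥ 13787) for 52 m³.
Below 52 m³ the best achievable stays under 13787.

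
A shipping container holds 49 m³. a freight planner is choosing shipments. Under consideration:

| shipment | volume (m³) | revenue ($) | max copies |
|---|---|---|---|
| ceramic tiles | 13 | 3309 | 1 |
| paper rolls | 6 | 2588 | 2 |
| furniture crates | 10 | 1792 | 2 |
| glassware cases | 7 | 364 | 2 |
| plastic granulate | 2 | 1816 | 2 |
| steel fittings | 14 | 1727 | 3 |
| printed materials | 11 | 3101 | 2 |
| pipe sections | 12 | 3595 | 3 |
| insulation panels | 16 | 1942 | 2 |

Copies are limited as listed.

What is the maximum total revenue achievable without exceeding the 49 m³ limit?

Taking the top-ratio shipments first gives 2×paper rolls + glassware cases + 2×plastic granulate + 2×pipe sections for 16362 (47 m³).
Replace glassware cases and pipe sections with furniture crates + printed materials: the trade gains 934 net, giving 17296 at 49 m³.
Every other selection either busts 49 m³ or exceeds an availability limit or fails to beat 17296.

17296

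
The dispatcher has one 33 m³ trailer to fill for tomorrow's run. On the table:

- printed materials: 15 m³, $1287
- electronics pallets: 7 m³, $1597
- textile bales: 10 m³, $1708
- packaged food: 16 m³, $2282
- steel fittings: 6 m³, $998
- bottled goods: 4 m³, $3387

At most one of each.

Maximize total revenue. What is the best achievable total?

Filling by ratio: electronics pallets + textile bales + steel fittings + bottled goods for 7690, with 6 m³ left unused.
The 10 m³ tied up in textile bales is better spent on packaged food — total rises to 8264 (33 m³).
An exhaustive check of the 64 subsets confirms 8264.

8264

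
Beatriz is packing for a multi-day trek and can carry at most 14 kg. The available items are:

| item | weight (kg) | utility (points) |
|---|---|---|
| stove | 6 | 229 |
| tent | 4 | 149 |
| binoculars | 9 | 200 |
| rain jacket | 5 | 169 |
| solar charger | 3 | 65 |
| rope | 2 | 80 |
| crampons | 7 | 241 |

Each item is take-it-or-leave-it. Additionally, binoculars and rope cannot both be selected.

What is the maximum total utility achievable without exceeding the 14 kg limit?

490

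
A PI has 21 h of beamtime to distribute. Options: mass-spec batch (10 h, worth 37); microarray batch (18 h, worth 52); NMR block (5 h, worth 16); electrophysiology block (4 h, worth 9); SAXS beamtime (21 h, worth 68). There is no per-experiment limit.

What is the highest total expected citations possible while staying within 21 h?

74

Taking 2×mass-spec batch: 20 h used, 74 in expected citations.
The spare 1 h is too small for any remaining experiment, and no exchange beats 74.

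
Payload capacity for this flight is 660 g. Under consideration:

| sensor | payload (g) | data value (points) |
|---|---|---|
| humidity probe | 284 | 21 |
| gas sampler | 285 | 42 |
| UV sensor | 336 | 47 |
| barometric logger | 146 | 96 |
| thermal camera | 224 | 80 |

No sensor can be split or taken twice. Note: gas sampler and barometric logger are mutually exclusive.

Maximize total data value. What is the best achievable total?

197

Taking humidity probe + barometric logger + thermal camera: 654 g used, 197 in data value.
That's the maximum — no feasible swap from here does better than 197.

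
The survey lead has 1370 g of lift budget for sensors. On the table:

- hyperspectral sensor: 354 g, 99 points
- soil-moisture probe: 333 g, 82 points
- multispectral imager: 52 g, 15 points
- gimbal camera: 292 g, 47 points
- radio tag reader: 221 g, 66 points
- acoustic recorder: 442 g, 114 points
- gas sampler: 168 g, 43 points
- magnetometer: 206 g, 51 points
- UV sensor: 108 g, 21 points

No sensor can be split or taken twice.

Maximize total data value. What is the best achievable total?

361

Taking the top-ratio sensors first gives hyperspectral sensor + multispectral imager + radio tag reader + acoustic recorder + gas sampler + UV sensor for 358 (1345 g).
Dropping multispectral imager and gas sampler and UV sensor frees 328 g; slotting in soil-moisture probe (333 g) lifts the total to 361 at 1350 g.
Every other selection either busts 1370 g or fails to beat 361.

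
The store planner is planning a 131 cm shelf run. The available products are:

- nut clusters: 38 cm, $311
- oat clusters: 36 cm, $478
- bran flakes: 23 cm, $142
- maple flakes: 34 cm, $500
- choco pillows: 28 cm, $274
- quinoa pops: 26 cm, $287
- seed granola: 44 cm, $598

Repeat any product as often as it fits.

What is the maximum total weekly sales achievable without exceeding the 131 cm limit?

1787

By weekly sales per cm: maple flakes 14.71, seed granola 13.59, oat clusters 13.28, quinoa pops 11.04 lead.
3×maple flakes + quinoa pops uses 128 of the 131 cm and totals 1787.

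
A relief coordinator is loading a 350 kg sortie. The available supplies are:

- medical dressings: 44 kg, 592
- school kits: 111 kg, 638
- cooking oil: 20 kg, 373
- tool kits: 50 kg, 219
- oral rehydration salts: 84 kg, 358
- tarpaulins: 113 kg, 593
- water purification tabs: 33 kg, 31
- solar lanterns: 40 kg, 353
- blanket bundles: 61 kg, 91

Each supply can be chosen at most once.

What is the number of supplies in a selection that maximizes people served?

5

Best achievable people served is 2549.
One optimal bundle: medical dressings + school kits + cooking oil + tarpaulins + solar lanterns (328 kg).
Every optimal selection uses 5 supplies.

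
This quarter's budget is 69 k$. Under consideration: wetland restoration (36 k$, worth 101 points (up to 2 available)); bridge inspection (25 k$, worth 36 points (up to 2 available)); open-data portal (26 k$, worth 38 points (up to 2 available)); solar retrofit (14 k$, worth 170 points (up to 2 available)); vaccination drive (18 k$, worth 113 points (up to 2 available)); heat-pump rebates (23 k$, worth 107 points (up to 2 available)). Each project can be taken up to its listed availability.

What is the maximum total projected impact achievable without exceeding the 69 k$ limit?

Best packing: 2×solar retrofit + 2×vaccination drive — 64 k$, 566 total.
The spare 5 k$ is too small for any remaining project, and no exchange beats 566.

566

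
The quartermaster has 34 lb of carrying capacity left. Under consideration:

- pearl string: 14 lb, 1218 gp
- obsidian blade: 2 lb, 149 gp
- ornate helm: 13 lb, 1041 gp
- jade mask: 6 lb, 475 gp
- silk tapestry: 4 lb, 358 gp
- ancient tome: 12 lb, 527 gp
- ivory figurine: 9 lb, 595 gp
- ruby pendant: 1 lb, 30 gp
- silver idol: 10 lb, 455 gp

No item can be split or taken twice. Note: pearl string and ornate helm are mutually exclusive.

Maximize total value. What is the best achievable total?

2676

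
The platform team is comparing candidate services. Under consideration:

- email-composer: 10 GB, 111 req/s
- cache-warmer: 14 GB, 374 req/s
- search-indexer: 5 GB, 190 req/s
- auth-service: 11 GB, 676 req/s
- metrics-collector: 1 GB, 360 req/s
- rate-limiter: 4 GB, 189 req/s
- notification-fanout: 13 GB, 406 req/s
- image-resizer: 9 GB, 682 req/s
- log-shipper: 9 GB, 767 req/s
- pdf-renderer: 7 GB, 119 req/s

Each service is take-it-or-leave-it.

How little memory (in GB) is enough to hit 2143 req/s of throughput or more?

28

Need the lightest bundle worth ≥ 2143.
search-indexer + metrics-collector + rate-limiter + image-resizer + log-shipper reaches 2188 using 28 GB.
Any bundle with less than 28 GB falls short of 2143.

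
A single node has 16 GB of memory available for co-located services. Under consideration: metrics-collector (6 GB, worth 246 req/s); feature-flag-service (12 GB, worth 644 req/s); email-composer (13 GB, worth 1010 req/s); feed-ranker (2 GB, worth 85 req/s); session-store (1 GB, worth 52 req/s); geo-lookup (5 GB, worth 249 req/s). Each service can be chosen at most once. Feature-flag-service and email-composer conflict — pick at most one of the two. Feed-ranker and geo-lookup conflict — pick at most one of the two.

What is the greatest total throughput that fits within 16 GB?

Density check — email-composer 77.69, feature-flag-service 53.67, session-store 52.00, geo-lookup 49.80 are the best per GB.
Best packing: email-composer + feed-ranker + session-store — 16 GB, 1147 total.
Every other selection either busts 16 GB or breaks a pairing rule or fails to beat 1147.

1147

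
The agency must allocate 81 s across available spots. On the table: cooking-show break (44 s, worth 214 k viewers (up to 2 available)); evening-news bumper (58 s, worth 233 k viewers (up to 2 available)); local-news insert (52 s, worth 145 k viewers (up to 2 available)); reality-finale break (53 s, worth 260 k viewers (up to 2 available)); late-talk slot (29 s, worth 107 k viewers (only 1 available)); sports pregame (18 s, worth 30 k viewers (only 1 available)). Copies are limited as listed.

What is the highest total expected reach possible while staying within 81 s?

321

Density check — reality-finale break 4.91, cooking-show break 4.86, evening-news bumper 4.02, late-talk slot 3.69 are the best per s.
Filling by ratio: reality-finale break + sports pregame for 290, with 10 s left unused.
The 71 s tied up in reality-finale break and sports pregame is better spent on cooking-show break + late-talk slot — total rises to 321 (73 s).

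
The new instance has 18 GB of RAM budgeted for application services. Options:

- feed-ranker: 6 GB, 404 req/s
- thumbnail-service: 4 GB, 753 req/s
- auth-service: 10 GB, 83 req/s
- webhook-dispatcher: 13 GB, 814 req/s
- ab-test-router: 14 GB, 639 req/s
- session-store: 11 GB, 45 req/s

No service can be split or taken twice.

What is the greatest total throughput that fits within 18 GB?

By throughput per GB: thumbnail-service 188.25, feed-ranker 67.33, webhook-dispatcher 62.62, ab-test-router 45.64 lead.
Greedy by ratio would take feed-ranker + thumbnail-service: 10 GB used, total 1157.
Replace feed-ranker with webhook-dispatcher: the trade gains 410 net, giving 1567 at 17 GB.

1567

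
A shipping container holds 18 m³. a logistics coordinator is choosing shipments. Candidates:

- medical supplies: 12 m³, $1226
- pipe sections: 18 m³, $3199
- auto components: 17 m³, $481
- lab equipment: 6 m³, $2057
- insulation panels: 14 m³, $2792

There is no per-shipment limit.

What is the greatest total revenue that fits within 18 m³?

6171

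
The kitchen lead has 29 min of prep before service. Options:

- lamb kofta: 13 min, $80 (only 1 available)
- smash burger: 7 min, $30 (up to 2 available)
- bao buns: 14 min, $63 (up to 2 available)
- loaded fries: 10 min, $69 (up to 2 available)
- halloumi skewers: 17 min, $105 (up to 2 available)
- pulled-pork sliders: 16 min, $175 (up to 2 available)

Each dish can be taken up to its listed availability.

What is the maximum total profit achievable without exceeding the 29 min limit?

255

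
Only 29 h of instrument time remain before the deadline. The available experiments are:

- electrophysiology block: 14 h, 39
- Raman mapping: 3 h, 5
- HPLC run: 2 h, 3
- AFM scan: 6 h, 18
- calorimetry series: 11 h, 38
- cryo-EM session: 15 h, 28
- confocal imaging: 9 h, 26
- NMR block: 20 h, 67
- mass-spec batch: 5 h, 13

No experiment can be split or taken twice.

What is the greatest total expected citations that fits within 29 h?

93

Taking the top-ratio experiments first gives Raman mapping + AFM scan + calorimetry series + confocal imaging for 87 (29 h).
Dropping Raman mapping and AFM scan and calorimetry series frees 20 h; slotting in NMR block (20 h) lifts the total to 93 at 29 h.
Next best is Raman mapping + AFM scan + NMR block at 90 (29 h) — short by 3.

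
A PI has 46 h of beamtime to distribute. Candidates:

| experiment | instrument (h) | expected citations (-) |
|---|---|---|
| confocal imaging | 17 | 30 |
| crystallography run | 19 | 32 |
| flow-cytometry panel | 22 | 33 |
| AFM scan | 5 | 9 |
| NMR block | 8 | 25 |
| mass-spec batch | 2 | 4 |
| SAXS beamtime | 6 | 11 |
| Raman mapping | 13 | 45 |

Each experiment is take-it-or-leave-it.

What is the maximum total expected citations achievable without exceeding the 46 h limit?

115

Greedy by ratio would take AFM scan + NMR block + mass-spec batch + SAXS beamtime + Raman mapping: 34 h used, total 94.
Replace AFM scan with confocal imaging: the trade gains 21 net, giving 115 at 46 h.
The closest alternative, confocal imaging + AFM scan + NMR block + mass-spec batch + Raman mapping, reaches only 113.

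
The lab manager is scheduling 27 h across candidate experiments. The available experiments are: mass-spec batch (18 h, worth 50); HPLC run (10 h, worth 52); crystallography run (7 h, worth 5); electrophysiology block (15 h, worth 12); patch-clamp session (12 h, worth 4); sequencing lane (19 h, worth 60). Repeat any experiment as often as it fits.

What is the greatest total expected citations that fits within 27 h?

109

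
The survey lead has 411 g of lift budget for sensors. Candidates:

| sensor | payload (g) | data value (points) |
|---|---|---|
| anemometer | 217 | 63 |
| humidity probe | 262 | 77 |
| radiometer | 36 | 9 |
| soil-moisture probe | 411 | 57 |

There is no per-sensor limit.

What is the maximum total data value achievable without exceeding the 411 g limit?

113

The ratio ordering already packs tightly: humidity probe + 4×radiometer, 406 g, 113.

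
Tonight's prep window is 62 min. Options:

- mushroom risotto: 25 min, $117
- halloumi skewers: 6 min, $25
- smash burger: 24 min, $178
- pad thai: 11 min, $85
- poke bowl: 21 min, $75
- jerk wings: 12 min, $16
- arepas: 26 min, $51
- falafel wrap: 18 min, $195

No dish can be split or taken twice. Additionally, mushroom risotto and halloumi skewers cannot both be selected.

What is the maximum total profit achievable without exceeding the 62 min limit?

Taking halloumi skewers + smash burger + pad thai + falafel wrap: 59 min used, 483 in profit.
Nothing else feasible within 62 min beats 483.

483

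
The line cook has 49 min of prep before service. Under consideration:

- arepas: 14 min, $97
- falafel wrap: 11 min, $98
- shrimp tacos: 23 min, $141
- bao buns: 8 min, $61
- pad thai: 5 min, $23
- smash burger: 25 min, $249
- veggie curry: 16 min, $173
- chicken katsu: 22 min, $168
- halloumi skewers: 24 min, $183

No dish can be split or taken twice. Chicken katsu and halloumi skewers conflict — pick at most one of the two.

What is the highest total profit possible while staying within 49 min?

Best packing: bao buns + smash burger + veggie curry — 49 min, 483 total.
Every other selection either busts 49 min or breaks a pairing rule or fails to beat 483.

483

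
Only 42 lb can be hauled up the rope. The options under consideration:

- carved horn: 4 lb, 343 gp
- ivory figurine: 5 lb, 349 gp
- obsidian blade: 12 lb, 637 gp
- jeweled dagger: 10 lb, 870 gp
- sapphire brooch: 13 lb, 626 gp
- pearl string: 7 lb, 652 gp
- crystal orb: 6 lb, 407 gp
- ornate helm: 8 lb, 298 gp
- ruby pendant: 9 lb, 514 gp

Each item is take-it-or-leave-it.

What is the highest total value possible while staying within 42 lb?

3135

Taking carved horn + ivory figurine + jeweled dagger + pearl string + crystal orb + ruby pendant: 41 lb used, 3135 in value.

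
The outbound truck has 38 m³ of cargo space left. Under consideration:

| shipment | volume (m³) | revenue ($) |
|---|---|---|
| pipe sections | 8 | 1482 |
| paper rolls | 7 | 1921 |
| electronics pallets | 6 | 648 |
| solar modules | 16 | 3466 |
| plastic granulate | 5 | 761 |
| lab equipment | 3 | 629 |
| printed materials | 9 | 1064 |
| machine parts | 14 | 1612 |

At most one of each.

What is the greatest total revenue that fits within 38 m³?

7630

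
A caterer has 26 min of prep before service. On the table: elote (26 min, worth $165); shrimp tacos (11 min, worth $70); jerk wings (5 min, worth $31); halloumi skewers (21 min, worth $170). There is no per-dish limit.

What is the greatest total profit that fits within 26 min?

201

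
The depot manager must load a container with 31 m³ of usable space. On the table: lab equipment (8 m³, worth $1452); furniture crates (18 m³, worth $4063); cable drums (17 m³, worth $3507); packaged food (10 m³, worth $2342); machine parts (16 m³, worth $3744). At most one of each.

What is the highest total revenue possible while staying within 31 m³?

6405

A density-first pass picks packaged food + machine parts — 6086 at 26 m³.
Dropping machine parts frees 16 m³; slotting in furniture crates (18 m³) lifts the total to 6405 at 28 m³.
Runner-up packaged food + machine parts tops out at 6086.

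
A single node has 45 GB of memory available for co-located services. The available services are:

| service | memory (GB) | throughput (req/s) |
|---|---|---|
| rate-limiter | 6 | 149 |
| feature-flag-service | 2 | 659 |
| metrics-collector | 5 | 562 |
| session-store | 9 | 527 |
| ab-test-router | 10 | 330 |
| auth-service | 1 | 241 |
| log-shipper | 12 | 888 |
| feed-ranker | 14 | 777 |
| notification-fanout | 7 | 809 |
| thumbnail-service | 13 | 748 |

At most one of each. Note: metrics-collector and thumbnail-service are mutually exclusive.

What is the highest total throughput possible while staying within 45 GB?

3936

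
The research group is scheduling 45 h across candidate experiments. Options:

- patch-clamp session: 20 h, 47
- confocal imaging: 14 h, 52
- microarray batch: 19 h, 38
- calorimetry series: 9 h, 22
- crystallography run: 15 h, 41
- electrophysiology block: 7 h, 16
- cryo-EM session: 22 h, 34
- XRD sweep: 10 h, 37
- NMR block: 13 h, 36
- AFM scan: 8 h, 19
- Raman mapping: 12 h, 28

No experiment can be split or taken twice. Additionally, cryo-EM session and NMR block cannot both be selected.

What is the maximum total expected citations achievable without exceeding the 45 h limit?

144

Best packing: confocal imaging + XRD sweep + NMR block + AFM scan — 45 h, 144 total.
Next best is confocal imaging + electrophysiology block + XRD sweep + NMR block at 141 (44 h) — short by 3.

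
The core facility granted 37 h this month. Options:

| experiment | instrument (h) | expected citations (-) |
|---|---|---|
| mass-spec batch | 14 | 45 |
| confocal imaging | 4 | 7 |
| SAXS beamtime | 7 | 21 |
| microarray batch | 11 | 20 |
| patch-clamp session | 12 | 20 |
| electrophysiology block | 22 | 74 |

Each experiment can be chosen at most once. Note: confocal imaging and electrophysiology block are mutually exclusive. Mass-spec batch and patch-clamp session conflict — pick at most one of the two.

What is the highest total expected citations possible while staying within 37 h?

Taking mass-spec batch + electrophysiology block: 36 h used, 119 in expected citations.

119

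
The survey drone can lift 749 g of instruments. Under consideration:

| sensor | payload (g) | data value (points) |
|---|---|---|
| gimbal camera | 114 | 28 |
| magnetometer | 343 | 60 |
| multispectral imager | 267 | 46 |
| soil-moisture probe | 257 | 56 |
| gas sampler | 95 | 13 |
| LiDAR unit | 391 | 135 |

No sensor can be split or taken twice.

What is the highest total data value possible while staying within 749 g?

Greedy by ratio would take gimbal camera + gas sampler + LiDAR unit: 600 g used, total 176.
The 114 g tied up in gimbal camera is better spent on soil-moisture probe — total rises to 204 (743 g).

204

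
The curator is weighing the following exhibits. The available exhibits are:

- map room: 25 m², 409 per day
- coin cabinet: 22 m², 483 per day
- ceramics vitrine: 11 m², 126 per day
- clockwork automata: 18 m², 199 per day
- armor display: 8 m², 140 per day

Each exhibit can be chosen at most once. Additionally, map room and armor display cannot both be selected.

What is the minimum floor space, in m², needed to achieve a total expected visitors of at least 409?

Minimise m² subject to total expected visitors ≥ 409.
Taking coin cabinet gives 483 (≥ 409) for 22 m².
Any bundle with less than 22 m² falls short of 409.

22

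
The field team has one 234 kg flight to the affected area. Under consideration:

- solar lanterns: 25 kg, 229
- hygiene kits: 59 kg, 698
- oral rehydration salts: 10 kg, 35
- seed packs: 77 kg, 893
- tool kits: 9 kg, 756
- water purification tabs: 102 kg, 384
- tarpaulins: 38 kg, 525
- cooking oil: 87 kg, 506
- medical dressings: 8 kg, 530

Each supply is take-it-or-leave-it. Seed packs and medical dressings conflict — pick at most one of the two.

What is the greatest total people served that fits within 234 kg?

3244

Taking solar lanterns + hygiene kits + tool kits + tarpaulins + cooking oil + medical dressings: 226 kg used, 3244 in people served.
Runner-up solar lanterns + hygiene kits + oral rehydration salts + seed packs + tool kits + tarpaulins tops out at 3136.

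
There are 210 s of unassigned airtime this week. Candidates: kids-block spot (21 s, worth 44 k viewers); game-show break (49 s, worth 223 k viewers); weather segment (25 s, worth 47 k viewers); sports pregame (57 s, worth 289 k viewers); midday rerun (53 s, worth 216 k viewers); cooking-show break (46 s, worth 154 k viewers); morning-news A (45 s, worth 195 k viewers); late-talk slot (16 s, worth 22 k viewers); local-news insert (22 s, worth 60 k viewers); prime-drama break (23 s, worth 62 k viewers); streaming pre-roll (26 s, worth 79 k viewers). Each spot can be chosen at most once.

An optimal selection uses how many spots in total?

4

Optimal total is 923.
For example game-show break + sports pregame + midday rerun + morning-news A achieves it, using 204 s.
Any selection reaching 923 contains exactly 4 spots.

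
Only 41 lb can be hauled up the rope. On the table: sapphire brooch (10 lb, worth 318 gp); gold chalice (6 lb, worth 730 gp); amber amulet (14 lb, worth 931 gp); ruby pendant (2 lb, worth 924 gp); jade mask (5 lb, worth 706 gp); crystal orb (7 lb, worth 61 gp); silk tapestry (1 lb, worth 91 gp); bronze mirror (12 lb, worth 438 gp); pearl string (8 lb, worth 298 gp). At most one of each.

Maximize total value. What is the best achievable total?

3820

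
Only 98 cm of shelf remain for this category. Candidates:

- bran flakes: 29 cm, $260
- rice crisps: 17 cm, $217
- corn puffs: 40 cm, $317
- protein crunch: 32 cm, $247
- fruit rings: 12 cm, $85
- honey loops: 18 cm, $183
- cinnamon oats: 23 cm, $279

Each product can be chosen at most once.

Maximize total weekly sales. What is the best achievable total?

996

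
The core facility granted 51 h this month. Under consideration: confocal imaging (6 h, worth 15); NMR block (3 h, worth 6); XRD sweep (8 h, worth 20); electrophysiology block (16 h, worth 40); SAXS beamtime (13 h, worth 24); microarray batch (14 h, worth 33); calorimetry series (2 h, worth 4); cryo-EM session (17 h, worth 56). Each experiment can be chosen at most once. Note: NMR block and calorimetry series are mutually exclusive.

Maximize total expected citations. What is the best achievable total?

By expected citations per h: cryo-EM session 3.29, confocal imaging 2.50, XRD sweep 2.50 lead.
Taking confocal imaging + NMR block + XRD sweep + electrophysiology block + cryo-EM session: 50 h used, 137 in expected citations.
Every other selection either busts 51 h or breaks a pairing rule or fails to beat 137.

137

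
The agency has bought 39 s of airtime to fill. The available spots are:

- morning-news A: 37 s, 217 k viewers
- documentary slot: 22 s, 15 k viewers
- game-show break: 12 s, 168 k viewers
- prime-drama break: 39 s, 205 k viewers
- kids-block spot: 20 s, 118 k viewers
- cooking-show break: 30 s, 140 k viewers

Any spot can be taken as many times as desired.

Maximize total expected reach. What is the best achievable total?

504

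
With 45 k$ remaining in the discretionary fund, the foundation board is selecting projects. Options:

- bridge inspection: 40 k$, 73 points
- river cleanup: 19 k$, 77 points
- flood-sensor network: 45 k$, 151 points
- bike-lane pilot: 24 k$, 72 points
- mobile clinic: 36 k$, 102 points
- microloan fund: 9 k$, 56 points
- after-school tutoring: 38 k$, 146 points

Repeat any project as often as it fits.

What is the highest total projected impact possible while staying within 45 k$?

280

Best packing: 5×microloan fund — 45 k$, 280 total.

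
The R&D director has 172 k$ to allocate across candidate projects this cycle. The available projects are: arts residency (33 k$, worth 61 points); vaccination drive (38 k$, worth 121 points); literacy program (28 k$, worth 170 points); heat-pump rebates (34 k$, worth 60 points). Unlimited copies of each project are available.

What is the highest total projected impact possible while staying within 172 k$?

1020

Best packing: 6×literacy program — 168 k$, 1020 total.
No other feasible combination exceeds 1020.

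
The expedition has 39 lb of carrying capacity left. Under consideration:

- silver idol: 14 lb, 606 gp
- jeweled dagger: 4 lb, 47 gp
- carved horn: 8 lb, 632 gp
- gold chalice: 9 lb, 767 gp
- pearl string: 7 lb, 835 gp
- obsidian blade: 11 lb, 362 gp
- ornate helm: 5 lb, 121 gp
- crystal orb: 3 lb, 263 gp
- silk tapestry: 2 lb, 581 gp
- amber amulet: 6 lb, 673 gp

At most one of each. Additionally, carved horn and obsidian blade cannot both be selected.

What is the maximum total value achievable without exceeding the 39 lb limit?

3798

Ranking by ratio (value/lb): silk tapestry 290.50, pearl string 119.29, amber amulet 112.17.
Taking jeweled dagger + carved horn + gold chalice + pearl string + crystal orb + silk tapestry + amber amulet: 39 lb used, 3798 in value.
An exhaustive check of the 1024 subsets confirms 3798.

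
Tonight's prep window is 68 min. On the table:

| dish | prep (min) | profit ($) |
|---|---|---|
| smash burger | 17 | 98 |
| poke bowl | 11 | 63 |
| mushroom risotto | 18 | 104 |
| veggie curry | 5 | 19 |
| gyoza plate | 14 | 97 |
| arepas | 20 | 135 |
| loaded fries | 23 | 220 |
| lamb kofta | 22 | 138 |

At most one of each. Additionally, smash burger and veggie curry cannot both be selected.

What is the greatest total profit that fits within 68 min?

515

Taking poke bowl + gyoza plate + arepas + loaded fries: 68 min used, 515 in profit.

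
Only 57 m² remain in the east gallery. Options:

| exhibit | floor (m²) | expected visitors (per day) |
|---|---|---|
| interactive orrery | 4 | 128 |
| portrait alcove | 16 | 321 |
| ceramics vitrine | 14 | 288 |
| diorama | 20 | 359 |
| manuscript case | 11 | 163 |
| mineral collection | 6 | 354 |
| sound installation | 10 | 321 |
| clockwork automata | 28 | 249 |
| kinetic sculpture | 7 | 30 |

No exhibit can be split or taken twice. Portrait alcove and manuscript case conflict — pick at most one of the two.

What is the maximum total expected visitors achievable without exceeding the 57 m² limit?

1483

Density check — mineral collection 59.00, sound installation 32.10, interactive orrery 32.00 are the best per m².
Greedy by ratio would take interactive orrery + portrait alcove + ceramics vitrine + mineral collection + sound installation + kinetic sculpture: 57 m² used, total 1442.
The 21 m² tied up in ceramics vitrine and kinetic sculpture is better spent on diorama — total rises to 1483 (56 m²).
The closest alternative, interactive orrery + ceramics vitrine + diorama + mineral collection + sound installation, reaches only 1450.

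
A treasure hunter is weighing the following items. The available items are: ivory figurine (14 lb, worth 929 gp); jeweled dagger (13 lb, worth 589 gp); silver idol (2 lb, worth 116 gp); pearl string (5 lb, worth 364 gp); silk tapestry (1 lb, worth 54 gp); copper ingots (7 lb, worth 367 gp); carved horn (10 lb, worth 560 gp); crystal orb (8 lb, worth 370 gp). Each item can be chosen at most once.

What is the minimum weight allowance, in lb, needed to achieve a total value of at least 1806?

29

Look for the lowest-weight combination reaching 1806.
ivory figurine + silver idol + pearl string + silk tapestry + copper ingots: 1830 value at 29 lb.
Any bundle with less than 29 lb falls short of 1806.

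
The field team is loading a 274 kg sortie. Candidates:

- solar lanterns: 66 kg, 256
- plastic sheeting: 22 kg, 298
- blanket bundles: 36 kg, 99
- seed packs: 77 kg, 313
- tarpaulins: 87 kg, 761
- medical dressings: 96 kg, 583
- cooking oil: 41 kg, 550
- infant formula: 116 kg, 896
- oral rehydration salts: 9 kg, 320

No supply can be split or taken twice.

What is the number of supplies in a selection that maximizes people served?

Best achievable people served is 2527.
For example tarpaulins + cooking oil + infant formula + oral rehydration salts achieves it, using 253 kg.
Every optimal selection uses 4 supplies.

4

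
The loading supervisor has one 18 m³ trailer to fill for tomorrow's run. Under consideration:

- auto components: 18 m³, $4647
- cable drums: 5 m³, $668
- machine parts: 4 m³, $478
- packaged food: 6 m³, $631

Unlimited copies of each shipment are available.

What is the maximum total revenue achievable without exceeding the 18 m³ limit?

The ratio ordering already packs tightly: auto components, 18 m³, 4647.

4647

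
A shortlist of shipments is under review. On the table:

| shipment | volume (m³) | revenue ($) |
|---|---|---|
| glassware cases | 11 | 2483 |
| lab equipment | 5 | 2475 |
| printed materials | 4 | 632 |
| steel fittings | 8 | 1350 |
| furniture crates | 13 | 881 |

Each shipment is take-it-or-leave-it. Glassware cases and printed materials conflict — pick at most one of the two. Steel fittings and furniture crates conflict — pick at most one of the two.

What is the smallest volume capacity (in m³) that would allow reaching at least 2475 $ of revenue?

Need the lightest bundle worth ≥ 2475.
Taking lab equipment gives 2475 (≥ 2475) for 5 m³.
Below 5 m³ the best achievable stays under 2475.

5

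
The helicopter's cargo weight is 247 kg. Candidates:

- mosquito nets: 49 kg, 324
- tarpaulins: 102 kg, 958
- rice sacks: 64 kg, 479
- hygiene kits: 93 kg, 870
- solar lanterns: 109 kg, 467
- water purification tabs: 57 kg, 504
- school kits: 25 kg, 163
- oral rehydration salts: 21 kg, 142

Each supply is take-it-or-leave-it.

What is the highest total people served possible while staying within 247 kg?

2152

Filling by ratio: tarpaulins + hygiene kits + school kits + oral rehydration salts for 2133, with 6 kg left unused.
Dropping school kits and oral rehydration salts frees 46 kg; slotting in mosquito nets (49 kg) lifts the total to 2152 at 244 kg.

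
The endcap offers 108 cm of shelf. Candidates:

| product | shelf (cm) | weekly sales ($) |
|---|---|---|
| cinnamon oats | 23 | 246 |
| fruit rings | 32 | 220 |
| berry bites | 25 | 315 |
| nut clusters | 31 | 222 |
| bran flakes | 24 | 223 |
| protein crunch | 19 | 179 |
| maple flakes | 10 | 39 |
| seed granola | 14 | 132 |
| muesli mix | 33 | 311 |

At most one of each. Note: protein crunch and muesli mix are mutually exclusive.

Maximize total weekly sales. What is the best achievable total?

By weekly sales per cm: berry bites 12.60, cinnamon oats 10.70, seed granola 9.43 lead.
Taking the top-ratio products first gives cinnamon oats + berry bites + maple flakes + seed granola + muesli mix for 1043 (105 cm).
Dropping maple flakes and muesli mix frees 43 cm; slotting in bran flakes + protein crunch (43 cm) lifts the total to 1095 at 105 cm.
Every other selection either busts 108 cm or breaks a pairing rule or fails to beat 1095.

1095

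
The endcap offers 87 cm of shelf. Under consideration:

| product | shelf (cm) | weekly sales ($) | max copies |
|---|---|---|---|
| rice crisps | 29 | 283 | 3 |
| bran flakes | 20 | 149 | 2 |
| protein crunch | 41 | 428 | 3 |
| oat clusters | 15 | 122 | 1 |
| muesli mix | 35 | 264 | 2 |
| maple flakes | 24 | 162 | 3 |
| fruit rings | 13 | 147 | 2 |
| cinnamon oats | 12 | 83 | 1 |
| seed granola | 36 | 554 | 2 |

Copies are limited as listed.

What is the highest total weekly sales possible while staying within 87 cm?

1255

By weekly sales per cm: seed granola 15.39, fruit rings 11.31, protein crunch 10.44 lead.
Best packing: fruit rings + 2×seed granola — 85 cm, 1255 total.
Nothing else within 87 cm beats 1255.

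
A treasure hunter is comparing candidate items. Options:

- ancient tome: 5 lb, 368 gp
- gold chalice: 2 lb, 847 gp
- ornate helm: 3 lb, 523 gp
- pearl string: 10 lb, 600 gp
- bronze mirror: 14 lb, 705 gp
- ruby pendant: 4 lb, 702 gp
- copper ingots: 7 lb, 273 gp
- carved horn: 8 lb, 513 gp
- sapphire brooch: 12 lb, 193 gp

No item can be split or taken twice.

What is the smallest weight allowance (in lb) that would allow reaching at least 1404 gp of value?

Minimise lb subject to total value ≥ 1404.
Taking gold chalice + ruby pendant gives 1549 (≥ 1404) for 6 lb.
Any bundle with less than 6 lb falls short of 1404.

6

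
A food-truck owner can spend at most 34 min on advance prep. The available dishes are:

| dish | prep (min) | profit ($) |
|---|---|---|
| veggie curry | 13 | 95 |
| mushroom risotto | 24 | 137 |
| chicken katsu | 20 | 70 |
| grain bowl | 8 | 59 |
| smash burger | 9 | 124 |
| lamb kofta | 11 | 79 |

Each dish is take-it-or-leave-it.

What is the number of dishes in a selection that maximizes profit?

3

Optimal total is 298.
For example veggie curry + smash burger + lamb kofta achieves it, using 33 min.
Every optimal selection uses 3 dishes.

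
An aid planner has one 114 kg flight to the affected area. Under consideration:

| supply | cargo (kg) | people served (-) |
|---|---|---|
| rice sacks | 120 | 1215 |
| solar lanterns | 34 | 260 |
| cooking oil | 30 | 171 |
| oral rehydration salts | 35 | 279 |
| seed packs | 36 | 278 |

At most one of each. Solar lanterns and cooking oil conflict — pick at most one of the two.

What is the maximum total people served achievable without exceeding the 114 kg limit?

817

Best packing: solar lanterns + oral rehydration salts + seed packs — 105 kg, 817 total.
Runner-up cooking oil + oral rehydration salts + seed packs tops out at 728.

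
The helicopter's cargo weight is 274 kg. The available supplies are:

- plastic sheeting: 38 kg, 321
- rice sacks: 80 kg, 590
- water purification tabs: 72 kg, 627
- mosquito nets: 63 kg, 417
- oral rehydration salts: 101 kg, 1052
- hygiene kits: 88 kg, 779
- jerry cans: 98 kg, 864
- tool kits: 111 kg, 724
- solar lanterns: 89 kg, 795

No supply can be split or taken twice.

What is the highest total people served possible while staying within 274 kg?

2543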